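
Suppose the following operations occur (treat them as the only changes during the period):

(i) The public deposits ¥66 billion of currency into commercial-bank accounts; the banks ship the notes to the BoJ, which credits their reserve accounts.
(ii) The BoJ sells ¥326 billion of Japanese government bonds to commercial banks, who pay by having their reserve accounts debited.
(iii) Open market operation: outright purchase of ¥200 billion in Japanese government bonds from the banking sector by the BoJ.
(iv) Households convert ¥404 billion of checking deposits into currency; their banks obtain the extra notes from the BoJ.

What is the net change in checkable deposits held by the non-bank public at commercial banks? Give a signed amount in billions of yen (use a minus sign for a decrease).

-¥338 billion

Currency deposit ¥66 billion: non-bank counterparties' bank balances rise → +¥66B.
OMO sale (to banks) ¥326 billion: the counterparty is a bank, so public deposits are unchanged → 0.
OMO purchase (from banks) ¥200 billion: the counterparty is a bank, so public deposits are unchanged → 0.
Currency withdrawal ¥404 billion: non-bank counterparties' bank balances fall → −¥404B.
Net: 66 + 0 + 0 − 404 = -¥338 billion.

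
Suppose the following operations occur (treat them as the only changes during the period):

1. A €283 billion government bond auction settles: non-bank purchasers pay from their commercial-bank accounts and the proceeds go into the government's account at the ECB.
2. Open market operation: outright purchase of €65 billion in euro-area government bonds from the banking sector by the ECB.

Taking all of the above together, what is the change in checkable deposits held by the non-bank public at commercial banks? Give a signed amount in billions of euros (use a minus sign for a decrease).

Government account inflow €283 billion: non-bank counterparties' bank balances fall → −€283B.
OMO purchase (from banks) €65 billion: the counterparty is a bank, so public deposits are unchanged → 0.
Net: −283 + 0 = -€283 billion.

-€283 billion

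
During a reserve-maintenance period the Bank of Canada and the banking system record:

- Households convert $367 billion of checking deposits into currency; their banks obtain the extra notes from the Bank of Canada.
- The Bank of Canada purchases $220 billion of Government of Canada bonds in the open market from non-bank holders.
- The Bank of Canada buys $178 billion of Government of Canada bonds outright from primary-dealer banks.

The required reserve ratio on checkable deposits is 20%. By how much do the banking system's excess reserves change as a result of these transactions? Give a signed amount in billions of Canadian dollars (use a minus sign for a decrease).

Currency withdrawal $367 billion: reserves −$367B, deposits −$367B.
Asset purchase (from non-banks) $220 billion: reserves +$220B, deposits +$220B.
OMO purchase (from banks) $178 billion: reserves +$178B, deposits 0.
Totals: Δreserves = +$31B, Δdeposits = −$147B.
Δrequired reserves = 20% × −$147B = −$29.4B.
Δexcess reserves = Δreserves − Δrequired = +$31B − (−$29.4B) = +$60.4 billion.

+$60.4 billion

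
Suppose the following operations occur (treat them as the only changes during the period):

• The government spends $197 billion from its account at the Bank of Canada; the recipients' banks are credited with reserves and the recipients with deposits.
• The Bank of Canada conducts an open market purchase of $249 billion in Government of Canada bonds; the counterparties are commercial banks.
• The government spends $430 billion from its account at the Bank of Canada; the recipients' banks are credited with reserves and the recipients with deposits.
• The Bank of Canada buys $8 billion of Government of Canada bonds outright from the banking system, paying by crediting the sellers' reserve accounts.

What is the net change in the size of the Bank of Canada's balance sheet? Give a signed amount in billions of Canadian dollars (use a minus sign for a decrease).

Government spending $197 billion: only the composition of liabilities changes → 0.
OMO purchase (from banks) $249 billion: a Bank of Canada asset is acquired → +$249B.
Government spending $430 billion: only the composition of liabilities changes → 0.
OMO purchase (from banks) $8 billion: a Bank of Canada asset is acquired → +$8B.
Net: 0 + 249 + 0 + 8 = +$257 billion.

+$257 billion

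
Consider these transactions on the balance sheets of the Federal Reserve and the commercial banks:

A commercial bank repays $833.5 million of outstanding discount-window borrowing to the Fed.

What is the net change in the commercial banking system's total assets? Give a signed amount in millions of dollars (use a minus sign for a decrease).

Discount-window repayment $833.5 million: bank balance sheets shrink → −$833.5M.

-$833.5 million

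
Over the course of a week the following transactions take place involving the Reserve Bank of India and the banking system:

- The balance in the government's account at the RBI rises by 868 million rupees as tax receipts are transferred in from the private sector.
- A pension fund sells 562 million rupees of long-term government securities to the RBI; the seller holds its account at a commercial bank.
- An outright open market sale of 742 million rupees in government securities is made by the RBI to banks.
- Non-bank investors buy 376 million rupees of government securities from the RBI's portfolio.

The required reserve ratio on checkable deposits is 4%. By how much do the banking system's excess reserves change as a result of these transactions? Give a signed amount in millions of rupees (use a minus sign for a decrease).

Government account inflow 868 million rupees: reserves −868M, deposits −868M.
Asset purchase (from non-banks) 562 million rupees: reserves +562M, deposits +562M.
OMO sale (to banks) 742 million rupees: reserves −742M, deposits 0.
Asset sale (to non-banks) 376 million rupees: reserves −376M, deposits −376M.
Totals: Δreserves = −1424M, Δdeposits = −682M.
Δrequired reserves = 4% × −682M = −27.28M.
Δexcess reserves = Δreserves − Δrequired = −1424M − (−27.28M) = -1396.72 million.

-1396.72 million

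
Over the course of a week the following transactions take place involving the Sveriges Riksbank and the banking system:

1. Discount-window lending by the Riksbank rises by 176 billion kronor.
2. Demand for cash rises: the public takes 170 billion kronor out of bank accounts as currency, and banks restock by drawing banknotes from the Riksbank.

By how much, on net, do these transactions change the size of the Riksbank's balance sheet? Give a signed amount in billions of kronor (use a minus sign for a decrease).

+176 billion

Discount-window loan 176 billion kronor: a Riksbank asset is acquired → +176B.
Currency withdrawal 170 billion kronor: only the composition of liabilities changes → 0.
Net: 176 + 0 = +176 billion.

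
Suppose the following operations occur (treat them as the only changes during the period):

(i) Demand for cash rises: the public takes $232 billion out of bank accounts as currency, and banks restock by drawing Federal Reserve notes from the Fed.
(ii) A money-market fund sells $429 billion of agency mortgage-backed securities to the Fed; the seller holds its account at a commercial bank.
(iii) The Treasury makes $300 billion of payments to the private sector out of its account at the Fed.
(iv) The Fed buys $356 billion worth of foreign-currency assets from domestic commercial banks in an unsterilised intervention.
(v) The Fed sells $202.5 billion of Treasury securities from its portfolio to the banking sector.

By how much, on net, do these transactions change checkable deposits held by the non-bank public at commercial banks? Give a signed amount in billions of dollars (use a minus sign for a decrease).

Fed balance sheet:
  Assets:      Securities +$226.5B, Foreign assets +$356B
  Liabilities: Bank reserves +$650.5B, Currency in circulation +$232B, Government deposits −$300B
Commercial banking system:
  Assets:      Reserves at CB +$650.5B, Securities +$202.5B, Foreign assets −$356B
  Liabilities: Checkable deposits +$497B
So the change in checkable deposits held by the non-bank public at commercial banks is +$497 billion.

+$497 billion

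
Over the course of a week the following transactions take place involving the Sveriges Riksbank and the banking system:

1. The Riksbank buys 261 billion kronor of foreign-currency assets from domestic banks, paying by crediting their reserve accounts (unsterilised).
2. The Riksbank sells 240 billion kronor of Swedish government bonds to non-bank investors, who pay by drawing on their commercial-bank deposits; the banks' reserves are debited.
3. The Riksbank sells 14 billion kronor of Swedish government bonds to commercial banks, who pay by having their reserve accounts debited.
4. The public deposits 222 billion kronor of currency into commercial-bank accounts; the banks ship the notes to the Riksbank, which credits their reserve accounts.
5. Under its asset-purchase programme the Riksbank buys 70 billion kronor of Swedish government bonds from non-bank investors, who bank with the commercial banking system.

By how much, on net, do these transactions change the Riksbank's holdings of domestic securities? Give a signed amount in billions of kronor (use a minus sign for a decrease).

FX purchase 261 billion kronor: the Riksbank's securities portfolio is untouched → 0.
Asset sale (to non-banks) 240 billion kronor: securities removed from the Riksbank's portfolio → −240B.
OMO sale (to banks) 14 billion kronor: securities removed from the Riksbank's portfolio → −14B.
Currency deposit 222 billion kronor: the Riksbank's securities portfolio is untouched → 0.
Asset purchase (from non-banks) 70 billion kronor: securities added to the Riksbank's portfolio → +70B.
Net: 0 − 240 − 14 + 0 + 70 = -184 billion.

-184 billion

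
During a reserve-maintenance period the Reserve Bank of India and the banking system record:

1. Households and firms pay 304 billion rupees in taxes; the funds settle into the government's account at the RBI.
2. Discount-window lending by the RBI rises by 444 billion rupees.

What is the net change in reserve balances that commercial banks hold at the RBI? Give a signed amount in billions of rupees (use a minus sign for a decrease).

+140 billion

RBI balance sheet:
  Assets:      Loans to banks +444B
  Liabilities: Bank reserves +140B, Government deposits +304B
So the change in reserve balances that commercial banks hold at the RBI is +140 billion.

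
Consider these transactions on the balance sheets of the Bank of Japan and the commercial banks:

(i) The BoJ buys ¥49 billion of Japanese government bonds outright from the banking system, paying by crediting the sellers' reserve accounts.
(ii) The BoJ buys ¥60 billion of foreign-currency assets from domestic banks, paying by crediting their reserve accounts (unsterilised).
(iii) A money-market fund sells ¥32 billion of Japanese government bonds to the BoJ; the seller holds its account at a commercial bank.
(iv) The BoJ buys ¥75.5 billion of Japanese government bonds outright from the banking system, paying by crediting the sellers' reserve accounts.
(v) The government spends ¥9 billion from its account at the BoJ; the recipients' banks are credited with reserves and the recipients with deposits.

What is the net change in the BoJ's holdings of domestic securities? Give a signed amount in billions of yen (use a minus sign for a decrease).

+¥156.5 billion

OMO purchase (from banks) ¥49 billion: securities added to the BoJ's portfolio → +¥49B.
FX purchase ¥60 billion: the BoJ's securities portfolio is untouched → 0.
Asset purchase (from non-banks) ¥32 billion: securities added to the BoJ's portfolio → +¥32B.
OMO purchase (from banks) ¥75.5 billion: securities added to the BoJ's portfolio → +¥75.5B.
Government spending ¥9 billion: the BoJ's securities portfolio is untouched → 0.
Net: 49 + 0 + 32 + 75.5 + 0 = +¥156.5 billion.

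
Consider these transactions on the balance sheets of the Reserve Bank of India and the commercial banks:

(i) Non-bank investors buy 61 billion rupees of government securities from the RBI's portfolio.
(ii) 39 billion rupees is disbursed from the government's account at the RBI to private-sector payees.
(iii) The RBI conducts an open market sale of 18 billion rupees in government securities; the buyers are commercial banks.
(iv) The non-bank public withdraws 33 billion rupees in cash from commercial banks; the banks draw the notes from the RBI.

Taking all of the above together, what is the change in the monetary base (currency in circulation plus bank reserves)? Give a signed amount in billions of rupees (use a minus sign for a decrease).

-40 billion

Asset sale (to non-banks) 61 billion rupees: RBI balance sheet contracts → −61B.
Government spending 39 billion rupees: a non-base liability converts back to reserves → +39B.
OMO sale (to banks) 18 billion rupees: RBI balance sheet contracts → −18B.
Currency withdrawal 33 billion rupees: just a shift between currency and reserves — both are base money → 0.
Net: −61 + 39 − 18 + 0 = -40 billion.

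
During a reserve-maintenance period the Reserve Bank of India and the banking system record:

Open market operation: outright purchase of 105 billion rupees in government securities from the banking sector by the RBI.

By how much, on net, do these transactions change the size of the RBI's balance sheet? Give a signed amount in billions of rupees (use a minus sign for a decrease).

+105 billion

OMO purchase (from banks) 105 billion rupees: an RBI asset is acquired → +105B.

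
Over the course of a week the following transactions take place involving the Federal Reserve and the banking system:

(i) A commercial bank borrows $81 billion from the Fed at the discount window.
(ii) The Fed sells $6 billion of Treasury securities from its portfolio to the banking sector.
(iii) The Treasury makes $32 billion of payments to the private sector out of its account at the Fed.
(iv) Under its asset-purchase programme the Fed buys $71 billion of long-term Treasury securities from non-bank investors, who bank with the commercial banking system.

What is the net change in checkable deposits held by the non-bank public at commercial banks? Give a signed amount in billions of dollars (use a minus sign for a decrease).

+$103 billion

Discount-window loan $81 billion: the counterparty is a bank, so public deposits are unchanged → 0.
OMO sale (to banks) $6 billion: the counterparty is a bank, so public deposits are unchanged → 0.
Government spending $32 billion: non-bank counterparties' bank balances rise → +$32B.
Asset purchase (from non-banks) $71 billion: non-bank counterparties' bank balances rise → +$71B.
Net: 0 + 0 + 32 + 71 = +$103 billion.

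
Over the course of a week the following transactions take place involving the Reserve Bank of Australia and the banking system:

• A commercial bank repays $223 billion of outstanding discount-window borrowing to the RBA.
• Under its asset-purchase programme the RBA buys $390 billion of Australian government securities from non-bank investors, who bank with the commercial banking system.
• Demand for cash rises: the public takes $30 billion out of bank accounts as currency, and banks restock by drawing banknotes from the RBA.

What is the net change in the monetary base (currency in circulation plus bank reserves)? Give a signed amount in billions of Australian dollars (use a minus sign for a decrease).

+$167 billion

Discount-window repayment $223 billion: RBA balance sheet contracts → −$223B.
Asset purchase (from non-banks) $390 billion: RBA balance sheet expands → +$390B.
Currency withdrawal $30 billion: just a shift between currency and reserves — both are base money → 0.
Net: −223 + 390 + 0 = +$167 billion.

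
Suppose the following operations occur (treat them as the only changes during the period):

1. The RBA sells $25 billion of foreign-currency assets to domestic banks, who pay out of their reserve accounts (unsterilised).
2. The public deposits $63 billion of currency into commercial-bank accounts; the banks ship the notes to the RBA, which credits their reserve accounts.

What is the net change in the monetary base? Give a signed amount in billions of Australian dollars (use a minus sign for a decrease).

-$25 billion

RBA balance sheet:
  Assets:      Foreign assets −$25B
  Liabilities: Bank reserves +$38B, Currency in circulation −$63B
Monetary base = currency + reserves: −$63B + (+$38B) = -$25 billion.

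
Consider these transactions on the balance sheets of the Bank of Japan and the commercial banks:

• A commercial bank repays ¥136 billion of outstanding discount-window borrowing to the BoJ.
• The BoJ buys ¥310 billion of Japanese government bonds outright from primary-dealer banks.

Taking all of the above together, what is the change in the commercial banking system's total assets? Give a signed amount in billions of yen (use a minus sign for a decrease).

Discount-window repayment ¥136 billion: bank balance sheets shrink → −¥136B.
OMO purchase (from banks) ¥310 billion: just an asset swap on bank balance sheets → 0.
Net: −136 + 0 = -¥136 billion.

-¥136 billion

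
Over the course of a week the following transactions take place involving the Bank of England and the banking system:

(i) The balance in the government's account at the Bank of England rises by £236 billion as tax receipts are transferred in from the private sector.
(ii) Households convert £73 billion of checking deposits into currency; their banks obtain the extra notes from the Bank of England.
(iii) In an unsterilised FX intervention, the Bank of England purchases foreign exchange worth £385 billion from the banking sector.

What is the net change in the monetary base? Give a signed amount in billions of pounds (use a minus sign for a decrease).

+£149 billion

Government account inflow £236 billion: reserves shift to a non-base liability → −£236B.
Currency withdrawal £73 billion: just a shift between currency and reserves — both are base money → 0.
FX purchase £385 billion: Bank of England balance sheet expands → +£385B.
Net: −236 + 0 + 385 = +£149 billion.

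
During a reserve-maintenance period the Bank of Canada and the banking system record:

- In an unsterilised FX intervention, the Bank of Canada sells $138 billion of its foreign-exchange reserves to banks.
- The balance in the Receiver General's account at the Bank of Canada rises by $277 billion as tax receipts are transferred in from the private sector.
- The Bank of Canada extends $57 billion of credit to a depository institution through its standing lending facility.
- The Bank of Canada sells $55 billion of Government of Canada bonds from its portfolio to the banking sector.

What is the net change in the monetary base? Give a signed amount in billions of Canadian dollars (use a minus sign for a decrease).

Bank of Canada balance sheet:
  Assets:      Securities −$55B, Loans to banks +$57B, Foreign assets −$138B
  Liabilities: Bank reserves −$413B, Government deposits +$277B
Commercial banking system:
  Assets:      Reserves at CB −$413B, Securities +$55B, Foreign assets +$138B
  Liabilities: Checkable deposits −$277B, Borrowings from CB +$57B
Monetary base = currency + reserves: 0 + (−$413B) = -$413 billion.

-$413 billion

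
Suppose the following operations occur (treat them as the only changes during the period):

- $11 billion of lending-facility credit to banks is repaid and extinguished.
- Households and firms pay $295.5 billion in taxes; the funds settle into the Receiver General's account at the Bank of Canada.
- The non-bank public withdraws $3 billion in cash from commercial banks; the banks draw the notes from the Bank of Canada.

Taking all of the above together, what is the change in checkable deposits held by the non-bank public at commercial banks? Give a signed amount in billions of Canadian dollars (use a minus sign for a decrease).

Discount-window repayment $11 billion: the counterparty is a bank, so public deposits are unchanged → 0.
Government account inflow $295.5 billion: non-bank counterparties' bank balances fall → −$295.5B.
Currency withdrawal $3 billion: non-bank counterparties' bank balances fall → −$3B.
Net: 0 − 295.5 − 3 = -$298.5 billion.

-$298.5 billion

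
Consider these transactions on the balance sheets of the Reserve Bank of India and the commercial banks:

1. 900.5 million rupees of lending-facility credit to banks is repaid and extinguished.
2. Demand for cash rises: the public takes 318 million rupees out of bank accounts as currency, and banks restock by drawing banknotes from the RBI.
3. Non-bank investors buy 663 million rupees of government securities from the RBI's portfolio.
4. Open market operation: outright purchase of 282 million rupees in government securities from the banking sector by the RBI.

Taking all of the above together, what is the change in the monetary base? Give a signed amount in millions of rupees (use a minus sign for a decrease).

-1281.5 million

Discount-window repayment 900.5 million rupees: RBI balance sheet contracts → −900.5M.
Currency withdrawal 318 million rupees: just a shift between currency and reserves — both are base money → 0.
Asset sale (to non-banks) 663 million rupees: RBI balance sheet contracts → −663M.
OMO purchase (from banks) 282 million rupees: RBI balance sheet expands → +282M.
Net: −900.5 + 0 − 663 + 282 = -1281.5 million.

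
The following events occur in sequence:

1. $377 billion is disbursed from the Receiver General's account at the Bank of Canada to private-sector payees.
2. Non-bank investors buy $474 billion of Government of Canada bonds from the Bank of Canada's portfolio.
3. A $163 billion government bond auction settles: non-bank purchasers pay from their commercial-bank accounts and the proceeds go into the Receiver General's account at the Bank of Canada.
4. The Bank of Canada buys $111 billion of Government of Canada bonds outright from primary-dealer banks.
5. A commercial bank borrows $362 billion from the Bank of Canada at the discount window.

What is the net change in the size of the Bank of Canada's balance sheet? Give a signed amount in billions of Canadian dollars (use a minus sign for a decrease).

Government spending $377 billion: only the composition of liabilities changes → 0.
Asset sale (to non-banks) $474 billion: a Bank of Canada asset is shed → −$474B.
Government account inflow $163 billion: only the composition of liabilities changes → 0.
OMO purchase (from banks) $111 billion: a Bank of Canada asset is acquired → +$111B.
Discount-window loan $362 billion: a Bank of Canada asset is acquired → +$362B.
Net: 0 − 474 + 0 + 111 + 362 = -$1 billion.

-$1 billion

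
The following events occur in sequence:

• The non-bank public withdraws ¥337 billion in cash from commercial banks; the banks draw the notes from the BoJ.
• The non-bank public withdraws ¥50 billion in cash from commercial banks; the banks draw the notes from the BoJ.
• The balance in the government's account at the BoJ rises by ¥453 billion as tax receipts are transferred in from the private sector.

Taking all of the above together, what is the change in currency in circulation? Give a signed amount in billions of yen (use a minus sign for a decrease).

BoJ balance sheet:
  Assets:      no change
  Liabilities: Bank reserves −¥840B, Currency in circulation +¥387B, Government deposits +¥453B
Commercial banking system:
  Assets:      Reserves at CB −¥840B
  Liabilities: Checkable deposits −¥840B
So the change in currency in circulation is +¥387 billion.

+¥387 billion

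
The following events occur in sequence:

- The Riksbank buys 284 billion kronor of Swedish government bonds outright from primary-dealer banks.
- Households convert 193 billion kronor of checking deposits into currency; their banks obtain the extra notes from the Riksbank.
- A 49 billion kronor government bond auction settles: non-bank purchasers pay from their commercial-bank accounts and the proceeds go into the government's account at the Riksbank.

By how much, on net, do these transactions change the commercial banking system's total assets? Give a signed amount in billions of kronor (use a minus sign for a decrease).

-242 billion

Riksbank balance sheet:
  Assets:      Securities +284B
  Liabilities: Bank reserves +42B, Currency in circulation +193B, Government deposits +49B
Commercial banking system:
  Assets:      Reserves at CB +42B, Securities −284B
  Liabilities: Checkable deposits −242B
Change in total bank assets = -242 billion.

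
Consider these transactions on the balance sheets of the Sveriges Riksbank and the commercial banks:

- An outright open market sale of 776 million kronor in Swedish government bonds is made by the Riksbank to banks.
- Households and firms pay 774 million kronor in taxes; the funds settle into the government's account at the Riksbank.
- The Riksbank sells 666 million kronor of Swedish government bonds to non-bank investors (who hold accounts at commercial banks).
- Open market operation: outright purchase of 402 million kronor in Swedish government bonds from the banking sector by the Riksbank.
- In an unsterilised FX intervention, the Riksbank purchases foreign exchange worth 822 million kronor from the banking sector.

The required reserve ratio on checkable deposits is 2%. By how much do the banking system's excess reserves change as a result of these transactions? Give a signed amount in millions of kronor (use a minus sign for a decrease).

OMO sale (to banks) 776 million kronor: reserves −776M, deposits 0.
Government account inflow 774 million kronor: reserves −774M, deposits −774M.
Asset sale (to non-banks) 666 million kronor: reserves −666M, deposits −666M.
OMO purchase (from banks) 402 million kronor: reserves +402M, deposits 0.
FX purchase 822 million kronor: reserves +822M, deposits 0.
Totals: Δreserves = −992M, Δdeposits = −1440M.
Δrequired reserves = 2% × −1440M = −28.8M.
Δexcess reserves = Δreserves − Δrequired = −992M − (−28.8M) = -963.2 million.

-963.2 million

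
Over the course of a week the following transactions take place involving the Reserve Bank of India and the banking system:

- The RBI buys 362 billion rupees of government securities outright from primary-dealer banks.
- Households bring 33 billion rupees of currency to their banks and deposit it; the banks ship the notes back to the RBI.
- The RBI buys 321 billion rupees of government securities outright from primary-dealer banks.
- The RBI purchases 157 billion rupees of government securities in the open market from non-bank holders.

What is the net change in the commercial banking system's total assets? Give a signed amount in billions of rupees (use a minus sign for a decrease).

RBI balance sheet:
  Assets:      Securities +840B
  Liabilities: Bank reserves +873B, Currency in circulation −33B
Commercial banking system:
  Assets:      Reserves at CB +873B, Securities −683B
  Liabilities: Checkable deposits +190B
Change in total bank assets = +190 billion.

+190 billion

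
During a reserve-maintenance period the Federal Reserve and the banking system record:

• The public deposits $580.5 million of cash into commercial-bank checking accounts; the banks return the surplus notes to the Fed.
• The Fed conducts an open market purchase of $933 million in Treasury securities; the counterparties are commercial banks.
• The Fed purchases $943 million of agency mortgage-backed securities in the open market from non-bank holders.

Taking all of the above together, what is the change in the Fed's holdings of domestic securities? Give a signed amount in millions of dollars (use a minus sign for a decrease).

+$1876 million

Fed balance sheet:
  Assets:      Securities +$1876M
  Liabilities: Bank reserves +$2456.5M, Currency in circulation −$580.5M
Commercial banking system:
  Assets:      Reserves at CB +$2456.5M, Securities −$933M
  Liabilities: Checkable deposits +$1523.5M
So the change in the Fed's holdings of domestic securities is +$1876 million.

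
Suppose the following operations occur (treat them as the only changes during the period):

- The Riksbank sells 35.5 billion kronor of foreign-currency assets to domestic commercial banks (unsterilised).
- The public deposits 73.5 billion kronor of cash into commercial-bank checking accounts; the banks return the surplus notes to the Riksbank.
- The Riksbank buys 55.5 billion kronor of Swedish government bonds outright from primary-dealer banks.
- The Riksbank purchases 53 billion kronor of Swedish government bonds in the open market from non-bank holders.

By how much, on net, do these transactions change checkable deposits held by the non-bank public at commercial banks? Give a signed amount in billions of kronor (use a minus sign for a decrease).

FX sale 35.5 billion kronor: the counterparty is a bank, so public deposits are unchanged → 0.
Currency deposit 73.5 billion kronor: non-bank counterparties' bank balances rise → +73.5B.
OMO purchase (from banks) 55.5 billion kronor: the counterparty is a bank, so public deposits are unchanged → 0.
Asset purchase (from non-banks) 53 billion kronor: non-bank counterparties' bank balances rise → +53B.
Net: 0 + 73.5 + 0 + 53 = +126.5 billion.

+126.5 billion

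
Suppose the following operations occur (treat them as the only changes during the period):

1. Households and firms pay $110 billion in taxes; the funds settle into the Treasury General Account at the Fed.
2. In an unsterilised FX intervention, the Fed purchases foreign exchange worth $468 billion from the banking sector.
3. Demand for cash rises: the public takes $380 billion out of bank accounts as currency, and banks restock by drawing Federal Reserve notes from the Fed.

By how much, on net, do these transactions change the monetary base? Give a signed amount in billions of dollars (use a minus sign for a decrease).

Fed balance sheet:
  Assets:      Foreign assets +$468B
  Liabilities: Bank reserves −$22B, Currency in circulation +$380B, Government deposits +$110B
Commercial banking system:
  Assets:      Reserves at CB −$22B, Foreign assets −$468B
  Liabilities: Checkable deposits −$490B
Monetary base = currency + reserves: +$380B + (−$22B) = +$358 billion.

+$358 billion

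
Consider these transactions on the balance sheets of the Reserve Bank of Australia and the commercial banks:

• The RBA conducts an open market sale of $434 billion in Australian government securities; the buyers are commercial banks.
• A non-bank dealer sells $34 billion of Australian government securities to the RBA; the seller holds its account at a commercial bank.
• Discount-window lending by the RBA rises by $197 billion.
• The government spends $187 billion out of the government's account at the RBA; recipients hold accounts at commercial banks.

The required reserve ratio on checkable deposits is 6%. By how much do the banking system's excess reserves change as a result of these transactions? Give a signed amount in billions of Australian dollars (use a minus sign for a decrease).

OMO sale (to banks) $434 billion: reserves −$434B, deposits 0.
Asset purchase (from non-banks) $34 billion: reserves +$34B, deposits +$34B.
Discount-window loan $197 billion: reserves +$197B, deposits 0.
Government spending $187 billion: reserves +$187B, deposits +$187B.
Totals: Δreserves = −$16B, Δdeposits = +$221B.
Δrequired reserves = 6% × +$221B = +$13.26B.
Δexcess reserves = Δreserves − Δrequired = −$16B − (+$13.26B) = -$29.26 billion.

-$29.26 billion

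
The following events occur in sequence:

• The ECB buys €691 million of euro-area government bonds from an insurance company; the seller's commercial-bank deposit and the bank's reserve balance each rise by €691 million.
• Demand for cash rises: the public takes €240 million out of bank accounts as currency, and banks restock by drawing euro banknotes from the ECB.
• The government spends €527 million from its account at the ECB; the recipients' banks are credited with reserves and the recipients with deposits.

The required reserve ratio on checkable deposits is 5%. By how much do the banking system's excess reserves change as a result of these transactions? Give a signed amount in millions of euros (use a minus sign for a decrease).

+€929.1 million

Asset purchase (from non-banks) €691 million: reserves +€691M, deposits +€691M.
Currency withdrawal €240 million: reserves −€240M, deposits −€240M.
Government spending €527 million: reserves +€527M, deposits +€527M.
Totals: Δreserves = +€978M, Δdeposits = +€978M.
Δrequired reserves = 5% × +€978M = +€48.9M.
Δexcess reserves = Δreserves − Δrequired = +€978M − (+€48.9M) = +€929.1 million.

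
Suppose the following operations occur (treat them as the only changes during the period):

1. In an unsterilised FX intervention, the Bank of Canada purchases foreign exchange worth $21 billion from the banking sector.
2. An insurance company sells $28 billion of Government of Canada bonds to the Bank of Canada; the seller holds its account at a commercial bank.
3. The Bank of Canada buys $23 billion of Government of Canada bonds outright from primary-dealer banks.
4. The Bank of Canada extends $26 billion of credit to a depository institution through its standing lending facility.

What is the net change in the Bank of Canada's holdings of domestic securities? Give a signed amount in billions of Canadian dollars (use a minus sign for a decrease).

+$51 billion

FX purchase $21 billion: the Bank of Canada's securities portfolio is untouched → 0.
Asset purchase (from non-banks) $28 billion: securities added to the Bank of Canada's portfolio → +$28B.
OMO purchase (from banks) $23 billion: securities added to the Bank of Canada's portfolio → +$23B.
Discount-window loan $26 billion: the Bank of Canada's securities portfolio is untouched → 0.
Net: 0 + 28 + 23 + 0 = +$51 billion.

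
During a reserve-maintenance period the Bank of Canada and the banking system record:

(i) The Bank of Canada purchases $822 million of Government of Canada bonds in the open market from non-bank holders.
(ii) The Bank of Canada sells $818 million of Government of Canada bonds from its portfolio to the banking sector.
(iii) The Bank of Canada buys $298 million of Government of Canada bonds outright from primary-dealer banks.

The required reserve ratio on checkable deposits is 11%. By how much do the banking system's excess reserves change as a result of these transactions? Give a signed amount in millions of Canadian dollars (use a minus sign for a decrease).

Asset purchase (from non-banks) $822 million: reserves +$822M, deposits +$822M.
OMO sale (to banks) $818 million: reserves −$818M, deposits 0.
OMO purchase (from banks) $298 million: reserves +$298M, deposits 0.
Totals: Δreserves = +$302M, Δdeposits = +$822M.
Δrequired reserves = 11% × +$822M = +$90.42M.
Δexcess reserves = Δreserves − Δrequired = +$302M − (+$90.42M) = +$211.58 million.

+$211.58 million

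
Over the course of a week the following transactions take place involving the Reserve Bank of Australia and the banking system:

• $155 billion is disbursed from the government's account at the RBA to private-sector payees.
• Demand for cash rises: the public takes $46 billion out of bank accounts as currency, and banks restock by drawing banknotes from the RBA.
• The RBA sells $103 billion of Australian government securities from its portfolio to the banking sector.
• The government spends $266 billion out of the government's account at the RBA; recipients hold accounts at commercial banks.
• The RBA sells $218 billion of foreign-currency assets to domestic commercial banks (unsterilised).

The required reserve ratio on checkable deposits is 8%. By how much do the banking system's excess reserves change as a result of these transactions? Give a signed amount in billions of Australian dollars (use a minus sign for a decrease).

+$24 billion

Government spending $155 billion: reserves +$155B, deposits +$155B.
Currency withdrawal $46 billion: reserves −$46B, deposits −$46B.
OMO sale (to banks) $103 billion: reserves −$103B, deposits 0.
Government spending $266 billion: reserves +$266B, deposits +$266B.
FX sale $218 billion: reserves −$218B, deposits 0.
Totals: Δreserves = +$54B, Δdeposits = +$375B.
Δrequired reserves = 8% × +$375B = +$30B.
Δexcess reserves = Δreserves − Δrequired = +$54B − (+$30B) = +$24 billion.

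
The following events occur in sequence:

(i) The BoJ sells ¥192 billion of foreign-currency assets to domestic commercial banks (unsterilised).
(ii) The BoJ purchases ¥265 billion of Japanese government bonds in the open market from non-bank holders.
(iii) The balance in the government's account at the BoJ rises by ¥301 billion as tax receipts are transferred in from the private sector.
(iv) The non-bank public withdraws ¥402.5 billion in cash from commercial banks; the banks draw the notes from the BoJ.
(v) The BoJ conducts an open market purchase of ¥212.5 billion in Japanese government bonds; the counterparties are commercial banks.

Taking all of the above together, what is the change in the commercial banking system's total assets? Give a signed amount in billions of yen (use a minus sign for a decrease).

FX sale ¥192 billion: just an asset swap on bank balance sheets → 0.
Asset purchase (from non-banks) ¥265 billion: bank balance sheets expand → +¥265B.
Government account inflow ¥301 billion: bank balance sheets shrink → −¥301B.
Currency withdrawal ¥402.5 billion: bank balance sheets shrink → −¥402.5B.
OMO purchase (from banks) ¥212.5 billion: just an asset swap on bank balance sheets → 0.
Net: 0 + 265 − 301 − 402.5 + 0 = -¥438.5 billion.

-¥438.5 billion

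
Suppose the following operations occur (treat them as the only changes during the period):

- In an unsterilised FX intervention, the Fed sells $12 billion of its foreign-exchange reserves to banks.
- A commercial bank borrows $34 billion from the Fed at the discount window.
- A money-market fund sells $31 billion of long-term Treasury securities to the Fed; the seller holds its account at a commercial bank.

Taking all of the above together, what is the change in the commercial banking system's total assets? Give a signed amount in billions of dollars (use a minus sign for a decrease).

FX sale $12 billion: just an asset swap on bank balance sheets → 0.
Discount-window loan $34 billion: bank balance sheets expand → +$34B.
Asset purchase (from non-banks) $31 billion: bank balance sheets expand → +$31B.
Net: 0 + 34 + 31 = +$65 billion.

+$65 billion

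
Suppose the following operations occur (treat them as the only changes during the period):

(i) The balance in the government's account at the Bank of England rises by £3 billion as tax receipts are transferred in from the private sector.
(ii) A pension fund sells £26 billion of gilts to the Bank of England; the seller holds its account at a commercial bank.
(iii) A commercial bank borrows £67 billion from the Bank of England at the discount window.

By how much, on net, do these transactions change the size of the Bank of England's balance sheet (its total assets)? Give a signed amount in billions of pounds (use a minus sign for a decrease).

+£93 billion

Bank of England balance sheet:
  Assets:      Securities +£26B, Loans to banks +£67B
  Liabilities: Bank reserves +£90B, Government deposits +£3B
Change in total Bank of England assets = +£93 billion.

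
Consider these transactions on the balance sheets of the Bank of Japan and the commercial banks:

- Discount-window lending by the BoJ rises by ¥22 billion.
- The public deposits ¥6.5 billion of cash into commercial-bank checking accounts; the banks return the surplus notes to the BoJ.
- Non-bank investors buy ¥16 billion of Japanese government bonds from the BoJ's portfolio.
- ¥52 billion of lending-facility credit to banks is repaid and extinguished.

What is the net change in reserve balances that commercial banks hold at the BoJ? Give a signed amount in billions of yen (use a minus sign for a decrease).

BoJ balance sheet:
  Assets:      Securities −¥16B, Loans to banks −¥30B
  Liabilities: Bank reserves −¥39.5B, Currency in circulation −¥6.5B
Commercial banking system:
  Assets:      Reserves at CB −¥39.5B
  Liabilities: Checkable deposits −¥9.5B, Borrowings from CB −¥30B
So the change in reserve balances that commercial banks hold at the BoJ is -¥39.5 billion.

-¥39.5 billion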